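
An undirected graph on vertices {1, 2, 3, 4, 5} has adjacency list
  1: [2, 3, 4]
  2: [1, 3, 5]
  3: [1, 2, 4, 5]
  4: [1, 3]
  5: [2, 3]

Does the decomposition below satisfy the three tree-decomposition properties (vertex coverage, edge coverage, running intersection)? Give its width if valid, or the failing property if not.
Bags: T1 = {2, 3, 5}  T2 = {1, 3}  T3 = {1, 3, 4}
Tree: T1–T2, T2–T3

A tree decomposition must satisfy three properties: every vertex lies in some bag; for every edge, both endpoints lie together in some bag; and for every vertex, the bags containing it form a connected subtree. Here edge (2,1) lies in no bag, so the decomposition is invalid.

No — edge (2,1) lies in no bag.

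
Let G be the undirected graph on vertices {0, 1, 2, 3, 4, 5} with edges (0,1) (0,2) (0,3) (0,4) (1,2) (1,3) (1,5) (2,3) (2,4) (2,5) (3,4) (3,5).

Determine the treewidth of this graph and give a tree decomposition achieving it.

Treewidth 3.
Bags: B1 = {0, 2, 3, 4}  B2 = {0, 1, 2, 3}  B3 = {1, 2, 3, 5}
Tree: B1–B2, B2–B3

The largest bag has 4 vertices, giving width 3; this decomposition certifies tw(G) ≤ 3. On the other hand G contains the 4-clique {0, 1, 2, 3}. A clique must lie in a single bag of any decomposition, so no decomposition can have width below 3. The upper and lower bounds meet at 3, so that is the treewidth.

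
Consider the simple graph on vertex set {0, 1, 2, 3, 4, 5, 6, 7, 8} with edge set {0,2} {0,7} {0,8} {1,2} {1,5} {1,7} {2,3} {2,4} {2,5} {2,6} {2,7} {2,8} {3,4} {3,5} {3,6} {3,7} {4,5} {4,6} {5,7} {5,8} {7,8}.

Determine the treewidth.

3

A width-3 tree decomposition is:
Bags: B1 = {2, 3, 5, 7}  B2 = {1, 2, 5, 7}  B3 = {2, 5, 7, 8}  B4 = {2, 3, 4, 5}  B5 = {0, 2, 7, 8}  B6 = {2, 3, 4, 6}
Tree: B1–B2, B1–B3, B1–B4, B3–B5, B4–B6
Each bag holds 4 vertices, so the decomposition has width 3, which upper-bounds the treewidth. On the other hand G contains the 4-clique {0, 2, 7, 8}. A clique must lie in a single bag of any decomposition, so no decomposition can have width below 3. Hence tw(G) = 3 exactly.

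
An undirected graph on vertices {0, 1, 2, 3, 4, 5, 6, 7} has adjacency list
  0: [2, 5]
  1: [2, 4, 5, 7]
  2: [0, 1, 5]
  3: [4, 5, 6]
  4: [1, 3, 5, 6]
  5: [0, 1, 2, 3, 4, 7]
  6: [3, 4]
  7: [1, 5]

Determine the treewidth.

2

A width-2 tree decomposition is:
Bags: B1 = {1, 2, 5}  B2 = {1, 4, 5}  B3 = {0, 2, 5}  B4 = {1, 5, 7}  B5 = {3, 4, 5}  B6 = {3, 4, 6}
Tree: B1–B2, B1–B3, B2–B4, B2–B5, B5–B6
The largest bag has 3 vertices, giving width 2; this decomposition certifies tw(G) ≤ 2. On the other hand G contains the 3-clique {0, 2, 5}. A clique must lie in a single bag of any decomposition, so no decomposition can have width below 2. Therefore the treewidth is 2.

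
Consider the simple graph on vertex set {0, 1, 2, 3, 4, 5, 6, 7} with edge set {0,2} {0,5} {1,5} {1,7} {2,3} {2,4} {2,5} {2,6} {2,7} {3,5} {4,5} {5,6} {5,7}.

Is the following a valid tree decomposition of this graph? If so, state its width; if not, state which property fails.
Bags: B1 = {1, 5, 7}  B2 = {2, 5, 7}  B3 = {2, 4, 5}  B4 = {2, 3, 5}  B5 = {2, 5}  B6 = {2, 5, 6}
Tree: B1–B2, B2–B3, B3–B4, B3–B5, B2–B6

No — vertex 0 appears in no bag.

A tree decomposition must satisfy three properties: every vertex lies in some bag; for every edge, both endpoints lie together in some bag; and for every vertex, the bags containing it form a connected subtree. Here vertex 0 appears in no bag, so the decomposition is invalid.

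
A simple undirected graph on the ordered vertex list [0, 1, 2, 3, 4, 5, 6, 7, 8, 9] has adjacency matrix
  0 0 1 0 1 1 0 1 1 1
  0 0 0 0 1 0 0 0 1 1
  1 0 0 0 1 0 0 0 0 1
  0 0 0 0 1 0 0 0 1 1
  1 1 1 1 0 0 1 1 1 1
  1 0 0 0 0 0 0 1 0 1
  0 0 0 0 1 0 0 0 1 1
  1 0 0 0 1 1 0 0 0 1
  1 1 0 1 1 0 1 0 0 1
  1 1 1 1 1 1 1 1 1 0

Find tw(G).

3

A width-3 tree decomposition is:
Bags: B1 = {3, 4, 8, 9}  B2 = {0, 4, 8, 9}  B3 = {0, 4, 7, 9}  B4 = {1, 4, 8, 9}  B5 = {0, 5, 7, 9}  B6 = {4, 6, 8, 9}  B7 = {0, 2, 4, 9}
Tree: B1–B2, B2–B3, B1–B4, B3–B5, B4–B6, B3–B7
Every bag has size at most 4, so the width is 4 − 1 = 3 and tw(G) ≤ 3. On the other hand G contains the 4-clique {0, 4, 8, 9}. A clique must lie in a single bag of any decomposition, so no decomposition can have width below 3. Combining the bounds, tw(G) = 3.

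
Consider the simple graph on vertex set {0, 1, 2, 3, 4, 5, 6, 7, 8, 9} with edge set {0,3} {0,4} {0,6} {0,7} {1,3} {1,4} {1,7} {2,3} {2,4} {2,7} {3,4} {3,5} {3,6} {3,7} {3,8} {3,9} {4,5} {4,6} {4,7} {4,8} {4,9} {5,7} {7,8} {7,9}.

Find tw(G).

3

A width-3 tree decomposition is:
Bags: B1 = {3, 4, 7, 9}  B2 = {3, 4, 5, 7}  B3 = {1, 3, 4, 7}  B4 = {0, 3, 4, 7}  B5 = {3, 4, 7, 8}  B6 = {0, 3, 4, 6}  B7 = {2, 3, 4, 7}
Tree: B1–B2, B2–B3, B1–B4, B4–B5, B4–B6, B3–B7
The largest bag has 4 vertices, giving width 3; this decomposition certifies tw(G) ≤ 3. Conversely, {0, 3, 4, 6} is a clique of size 4, and the vertices of any clique must share a bag in every tree decomposition; so some bag has ≥ 4 vertices and tw(G) ≥ 3. The upper and lower bounds meet at 3, so that is the treewidth.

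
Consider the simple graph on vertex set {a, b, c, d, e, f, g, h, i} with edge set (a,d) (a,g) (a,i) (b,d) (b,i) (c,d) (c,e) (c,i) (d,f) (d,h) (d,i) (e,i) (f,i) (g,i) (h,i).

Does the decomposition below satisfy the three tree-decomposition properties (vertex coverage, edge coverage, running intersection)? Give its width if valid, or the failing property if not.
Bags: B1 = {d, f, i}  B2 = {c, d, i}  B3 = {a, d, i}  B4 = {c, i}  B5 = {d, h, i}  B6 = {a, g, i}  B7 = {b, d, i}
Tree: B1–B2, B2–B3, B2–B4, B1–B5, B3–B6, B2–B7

No — vertex e appears in no bag.

A tree decomposition must satisfy three properties: every vertex lies in some bag; for every edge, both endpoints lie together in some bag; and for every vertex, the bags containing it form a connected subtree. Here vertex e appears in no bag, so the decomposition is invalid.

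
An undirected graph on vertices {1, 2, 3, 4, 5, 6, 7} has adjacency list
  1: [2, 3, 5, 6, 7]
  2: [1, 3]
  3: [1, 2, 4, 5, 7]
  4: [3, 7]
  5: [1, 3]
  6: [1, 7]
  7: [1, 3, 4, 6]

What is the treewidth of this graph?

2

A width-2 tree decomposition is:
Bags: B1 = {1, 3, 7}  B2 = {1, 2, 3}  B3 = {1, 6, 7}  B4 = {1, 3, 5}  B5 = {3, 4, 7}
Tree: B1–B2, B1–B3, B1–B4, B1–B5
The largest bag has 3 vertices, giving width 2; this decomposition certifies tw(G) ≤ 2. On the other hand G contains the 3-clique {1, 2, 3}. A clique must lie in a single bag of any decomposition, so no decomposition can have width below 2. The upper and lower bounds meet at 2, so that is the treewidth.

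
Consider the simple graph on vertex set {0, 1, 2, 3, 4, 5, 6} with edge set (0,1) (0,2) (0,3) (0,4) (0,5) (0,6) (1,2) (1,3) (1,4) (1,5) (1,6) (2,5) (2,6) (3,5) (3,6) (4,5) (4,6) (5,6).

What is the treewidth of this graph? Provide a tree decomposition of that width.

Treewidth 4.
Bags: B1 = {0, 1, 2, 5, 6}  B2 = {0, 1, 4, 5, 6}  B3 = {0, 1, 3, 5, 6}
Tree: B1–B2, B2–B3

Every bag has size at most 5, so the width is 5 − 1 = 4 and tw(G) ≤ 4. On the other hand G contains the 5-clique {0, 1, 2, 5, 6}. A clique must lie in a single bag of any decomposition, so no decomposition can have width below 4. Hence tw(G) = 4 exactly.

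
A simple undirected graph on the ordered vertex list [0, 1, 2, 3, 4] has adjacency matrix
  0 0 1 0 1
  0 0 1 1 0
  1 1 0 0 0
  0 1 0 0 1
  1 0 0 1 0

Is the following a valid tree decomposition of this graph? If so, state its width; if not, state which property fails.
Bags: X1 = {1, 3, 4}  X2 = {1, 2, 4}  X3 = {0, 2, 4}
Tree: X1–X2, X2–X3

Every vertex of G appears in some bag (union = {0, 1, 2, 3, 4}); every edge is covered by a bag; and for each vertex v the set of bags containing v is connected in the bag tree. The decomposition is therefore valid. The largest bag has 3 vertices, so the width is 2.

Yes; width 2.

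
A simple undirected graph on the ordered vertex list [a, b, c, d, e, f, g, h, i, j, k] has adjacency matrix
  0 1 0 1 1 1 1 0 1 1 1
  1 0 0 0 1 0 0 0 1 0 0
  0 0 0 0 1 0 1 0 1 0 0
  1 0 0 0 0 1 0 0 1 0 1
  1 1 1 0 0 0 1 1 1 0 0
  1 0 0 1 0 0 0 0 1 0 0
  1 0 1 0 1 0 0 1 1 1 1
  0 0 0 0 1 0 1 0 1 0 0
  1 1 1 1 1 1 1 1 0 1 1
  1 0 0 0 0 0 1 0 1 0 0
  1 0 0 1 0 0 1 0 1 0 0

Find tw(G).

3

A width-3 tree decomposition is:
Bags: B1 = {a, e, g, i}  B2 = {a, b, e, i}  B3 = {c, e, g, i}  B4 = {a, g, i, k}  B5 = {a, d, i, k}  B6 = {a, g, i, j}  B7 = {e, g, h, i}  B8 = {a, d, f, i}
Tree: B1–B2, B1–B3, B1–B4, B4–B5, B4–B6, B1–B7, B5–B8
Every bag has size at most 4, so the width is 4 − 1 = 3 and tw(G) ≤ 3. On the other hand G contains the 4-clique {e, g, h, i}. A clique must lie in a single bag of any decomposition, so no decomposition can have width below 3. The upper and lower bounds meet at 3, so that is the treewidth.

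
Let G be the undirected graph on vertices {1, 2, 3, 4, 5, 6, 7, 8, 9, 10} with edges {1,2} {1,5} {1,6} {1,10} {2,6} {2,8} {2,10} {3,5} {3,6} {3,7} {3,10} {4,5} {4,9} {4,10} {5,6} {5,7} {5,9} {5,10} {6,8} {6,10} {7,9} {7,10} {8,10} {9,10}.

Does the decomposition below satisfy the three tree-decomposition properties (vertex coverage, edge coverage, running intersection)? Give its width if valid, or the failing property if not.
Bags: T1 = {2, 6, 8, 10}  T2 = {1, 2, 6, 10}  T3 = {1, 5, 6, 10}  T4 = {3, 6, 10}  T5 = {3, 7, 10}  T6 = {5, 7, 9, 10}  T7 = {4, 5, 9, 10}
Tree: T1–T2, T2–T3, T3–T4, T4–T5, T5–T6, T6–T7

A tree decomposition must satisfy three properties: every vertex lies in some bag; for every edge, both endpoints lie together in some bag; and for every vertex, the bags containing it form a connected subtree. Here edge (5,3) lies in no bag, so the decomposition is invalid.

No — edge (5,3) lies in no bag.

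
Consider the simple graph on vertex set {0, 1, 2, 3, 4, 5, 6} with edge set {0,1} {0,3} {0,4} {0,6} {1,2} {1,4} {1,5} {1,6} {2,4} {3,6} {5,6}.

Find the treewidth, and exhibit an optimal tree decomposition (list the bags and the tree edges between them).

Every bag has size at most 3, so the width is 3 − 1 = 2 and tw(G) ≤ 2. For the lower bound, the 3 vertices {0, 1, 4} are pairwise adjacent, and any tree decomposition puts a clique entirely inside one bag — forcing width ≥ 2. The upper and lower bounds meet at 2, so that is the treewidth.

Treewidth 2.
One optimal decomposition is:
Bags: B1 = {0, 1, 6}  B2 = {0, 1, 4}  B3 = {1, 2, 4}  B4 = {0, 3, 6}  B5 = {1, 5, 6}
Tree: B1–B2, B2–B3, B1–B4, B1–B5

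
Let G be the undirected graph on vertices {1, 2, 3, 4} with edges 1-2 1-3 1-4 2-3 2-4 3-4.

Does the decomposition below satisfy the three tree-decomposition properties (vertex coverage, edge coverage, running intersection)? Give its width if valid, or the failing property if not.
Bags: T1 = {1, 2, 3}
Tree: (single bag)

A tree decomposition must satisfy three properties: every vertex lies in some bag; for every edge, both endpoints lie together in some bag; and for every vertex, the bags containing it form a connected subtree. Here vertex 4 appears in no bag, so the decomposition is invalid.

No — vertex 4 appears in no bag.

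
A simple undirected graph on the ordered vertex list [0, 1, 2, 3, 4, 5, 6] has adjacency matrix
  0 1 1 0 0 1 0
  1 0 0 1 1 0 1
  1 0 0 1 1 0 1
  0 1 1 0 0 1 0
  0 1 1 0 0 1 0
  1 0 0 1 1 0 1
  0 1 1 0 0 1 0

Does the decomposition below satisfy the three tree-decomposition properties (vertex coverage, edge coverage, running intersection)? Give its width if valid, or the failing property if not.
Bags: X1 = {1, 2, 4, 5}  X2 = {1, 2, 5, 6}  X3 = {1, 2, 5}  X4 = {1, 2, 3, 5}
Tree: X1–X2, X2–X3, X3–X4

A tree decomposition must satisfy three properties: every vertex lies in some bag; for every edge, both endpoints lie together in some bag; and for every vertex, the bags containing it form a connected subtree. Here vertex 0 appears in no bag, so the decomposition is invalid.

No — vertex 0 appears in no bag.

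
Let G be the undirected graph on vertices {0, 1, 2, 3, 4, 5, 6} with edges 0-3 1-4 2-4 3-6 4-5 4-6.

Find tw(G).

1

A width-1 tree decomposition is:
Bags: B1 = {3, 6}  B2 = {4, 6}  B3 = {1, 4}  B4 = {2, 4}  B5 = {4, 5}  B6 = {0, 3}
Tree: B1–B2, B2–B3, B2–B4, B4–B5, B1–B6
Each bag holds 2 vertices, so the decomposition has width 1, which upper-bounds the treewidth. G has an edge, so its treewidth is at least 1. The upper and lower bounds meet at 1, so that is the treewidth.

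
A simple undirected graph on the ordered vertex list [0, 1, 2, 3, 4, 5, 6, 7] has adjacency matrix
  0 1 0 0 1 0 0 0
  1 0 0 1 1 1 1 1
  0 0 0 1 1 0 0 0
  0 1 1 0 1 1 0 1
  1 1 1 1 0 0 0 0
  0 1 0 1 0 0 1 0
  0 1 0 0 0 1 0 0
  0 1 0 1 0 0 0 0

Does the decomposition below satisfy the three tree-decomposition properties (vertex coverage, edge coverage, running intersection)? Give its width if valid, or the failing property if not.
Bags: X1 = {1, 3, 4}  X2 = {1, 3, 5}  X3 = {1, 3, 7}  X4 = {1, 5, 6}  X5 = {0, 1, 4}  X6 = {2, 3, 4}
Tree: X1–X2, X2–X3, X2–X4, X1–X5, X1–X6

Every vertex of G appears in some bag (union = {0, 1, 2, 3, 4, 5, 6, 7}); every edge is covered by a bag; and for each vertex v the set of bags containing v is connected in the bag tree. The decomposition is therefore valid. The largest bag has 3 vertices, so the width is 2.

Yes; width 2.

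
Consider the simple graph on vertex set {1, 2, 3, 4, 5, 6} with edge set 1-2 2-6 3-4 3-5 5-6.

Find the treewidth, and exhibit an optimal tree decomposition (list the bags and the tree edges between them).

Every bag has size at most 2, so the width is 2 − 1 = 1 and tw(G) ≤ 1. Since G has at least one edge (e.g. 4–3), it is not an edgeless graph, so tw(G) ≥ 1. The upper and lower bounds meet at 1, so that is the treewidth.

Treewidth 1.
Bags: B1 = {3, 4}  B2 = {3, 5}  B3 = {5, 6}  B4 = {2, 6}  B5 = {1, 2}
Tree: B1–B2, B2–B3, B3–B4, B4–B5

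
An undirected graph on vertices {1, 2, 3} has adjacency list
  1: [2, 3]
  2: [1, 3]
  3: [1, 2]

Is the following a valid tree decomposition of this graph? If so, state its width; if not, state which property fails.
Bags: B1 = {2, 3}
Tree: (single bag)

No — vertex 1 appears in no bag.

A tree decomposition must satisfy three properties: every vertex lies in some bag; for every edge, both endpoints lie together in some bag; and for every vertex, the bags containing it form a connected subtree. Here vertex 1 appears in no bag, so the decomposition is invalid.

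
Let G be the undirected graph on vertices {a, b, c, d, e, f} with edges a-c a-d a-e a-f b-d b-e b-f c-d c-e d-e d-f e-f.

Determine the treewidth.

A width-3 tree decomposition is:
Bags: B1 = {b, d, e, f}  B2 = {a, d, e, f}  B3 = {a, c, d, e}
Tree: B1–B2, B2–B3
Each bag holds 4 vertices, so the decomposition has width 3, which upper-bounds the treewidth. For the lower bound, the 4 vertices {a, c, d, e} are pairwise adjacent, and any tree decomposition puts a clique entirely inside one bag — forcing width ≥ 3. The upper and lower bounds meet at 3, so that is the treewidth.

3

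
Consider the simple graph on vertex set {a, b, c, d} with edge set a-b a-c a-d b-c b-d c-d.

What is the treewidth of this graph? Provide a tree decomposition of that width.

Treewidth 3.
One optimal decomposition is:
Bags: B1 = {a, b, c, d}
Tree: (single bag)

A single bag containing all 4 vertices is trivially a valid decomposition of width 3. For the lower bound, the 4 vertices {a, b, c, d} are pairwise adjacent, and any tree decomposition puts a clique entirely inside one bag — forcing width ≥ 3. Hence tw(G) = 3 exactly.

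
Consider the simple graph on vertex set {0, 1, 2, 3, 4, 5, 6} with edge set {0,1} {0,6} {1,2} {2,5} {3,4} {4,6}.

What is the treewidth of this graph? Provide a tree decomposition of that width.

Treewidth 1.
One such decomposition:
Bags: B1 = {3, 4}  B2 = {4, 6}  B3 = {0, 6}  B4 = {0, 1}  B5 = {1, 2}  B6 = {2, 5}
Tree: B1–B2, B2–B3, B3–B4, B4–B5, B5–B6

The largest bag has 2 vertices, giving width 1; this decomposition certifies tw(G) ≤ 1. G has an edge, so its treewidth is at least 1. The upper and lower bounds meet at 1, so that is the treewidth.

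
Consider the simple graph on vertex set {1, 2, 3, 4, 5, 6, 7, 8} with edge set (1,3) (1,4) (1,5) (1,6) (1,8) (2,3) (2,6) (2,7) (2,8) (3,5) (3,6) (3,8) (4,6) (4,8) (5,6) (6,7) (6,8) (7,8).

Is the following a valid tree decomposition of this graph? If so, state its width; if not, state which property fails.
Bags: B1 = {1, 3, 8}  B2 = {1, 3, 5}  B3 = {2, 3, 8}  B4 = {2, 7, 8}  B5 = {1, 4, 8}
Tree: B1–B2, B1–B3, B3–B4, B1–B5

A tree decomposition must satisfy three properties: every vertex lies in some bag; for every edge, both endpoints lie together in some bag; and for every vertex, the bags containing it form a connected subtree. Here vertex 6 appears in no bag, so the decomposition is invalid.

No — vertex 6 appears in no bag.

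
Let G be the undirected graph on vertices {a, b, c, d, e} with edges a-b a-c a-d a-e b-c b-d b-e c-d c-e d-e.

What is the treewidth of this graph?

4

A width-4 tree decomposition is:
Bags: B1 = {a, b, c, d, e}
Tree: (single bag)
With just one bag of size 5, the width is 5 − 1 = 4, so tw(G) ≤ 4. Conversely, {a, b, c, d, e} is a clique of size 5, and the vertices of any clique must share a bag in every tree decomposition; so some bag has ≥ 5 vertices and tw(G) ≥ 4. The upper and lower bounds meet at 4, so that is the treewidth.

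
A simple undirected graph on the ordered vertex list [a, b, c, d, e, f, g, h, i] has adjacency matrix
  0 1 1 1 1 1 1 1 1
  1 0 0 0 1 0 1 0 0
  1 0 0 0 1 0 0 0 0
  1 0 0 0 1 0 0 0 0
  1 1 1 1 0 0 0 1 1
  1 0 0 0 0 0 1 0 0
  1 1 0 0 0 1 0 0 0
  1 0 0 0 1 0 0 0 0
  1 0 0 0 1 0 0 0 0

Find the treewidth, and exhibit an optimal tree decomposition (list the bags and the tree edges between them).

Treewidth 2.
One such decomposition:
Bags: B1 = {a, b, e}  B2 = {a, e, h}  B3 = {a, b, g}  B4 = {a, c, e}  B5 = {a, e, i}  B6 = {a, d, e}  B7 = {a, f, g}
Tree: B1–B2, B1–B3, B1–B4, B4–B5, B1–B6, B3–B7

Every bag has size at most 3, so the width is 3 − 1 = 2 and tw(G) ≤ 2. For the lower bound, the 3 vertices {a, f, g} are pairwise adjacent, and any tree decomposition puts a clique entirely inside one bag — forcing width ≥ 2. Hence tw(G) = 2 exactly.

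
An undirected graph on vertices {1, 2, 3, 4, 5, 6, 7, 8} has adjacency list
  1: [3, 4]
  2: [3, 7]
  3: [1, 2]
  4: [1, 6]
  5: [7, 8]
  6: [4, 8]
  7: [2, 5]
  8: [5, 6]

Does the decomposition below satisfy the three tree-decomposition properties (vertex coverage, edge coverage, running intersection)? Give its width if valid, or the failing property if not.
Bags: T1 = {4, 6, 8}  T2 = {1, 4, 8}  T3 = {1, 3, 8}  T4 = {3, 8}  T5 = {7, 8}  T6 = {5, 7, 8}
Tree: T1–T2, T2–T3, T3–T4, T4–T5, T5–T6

No — vertex 2 appears in no bag.

A tree decomposition must satisfy three properties: every vertex lies in some bag; for every edge, both endpoints lie together in some bag; and for every vertex, the bags containing it form a connected subtree. Here vertex 2 appears in no bag, so the decomposition is invalid.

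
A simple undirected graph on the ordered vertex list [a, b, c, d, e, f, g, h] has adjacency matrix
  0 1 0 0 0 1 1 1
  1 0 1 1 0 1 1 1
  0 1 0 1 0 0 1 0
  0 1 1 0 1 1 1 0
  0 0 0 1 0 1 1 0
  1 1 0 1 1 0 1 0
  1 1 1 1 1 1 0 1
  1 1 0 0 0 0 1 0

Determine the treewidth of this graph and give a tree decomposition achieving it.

The largest bag has 4 vertices, giving width 3; this decomposition certifies tw(G) ≤ 3. Conversely, {d, e, f, g} is a clique of size 4, and the vertices of any clique must share a bag in every tree decomposition; so some bag has ≥ 4 vertices and tw(G) ≥ 3. Combining the bounds, tw(G) = 3.

Treewidth 3.
Bags: B1 = {a, b, g, h}  B2 = {a, b, f, g}  B3 = {b, d, f, g}  B4 = {d, e, f, g}  B5 = {b, c, d, g}
Tree: B1–B2, B2–B3, B3–B4, B3–B5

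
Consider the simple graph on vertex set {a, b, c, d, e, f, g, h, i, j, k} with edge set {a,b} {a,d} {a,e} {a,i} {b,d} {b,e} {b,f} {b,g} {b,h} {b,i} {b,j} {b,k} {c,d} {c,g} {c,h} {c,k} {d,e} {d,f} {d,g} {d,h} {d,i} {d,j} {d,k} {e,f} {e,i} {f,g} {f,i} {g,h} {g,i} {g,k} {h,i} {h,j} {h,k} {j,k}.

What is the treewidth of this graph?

4

A width-4 tree decomposition is:
Bags: B1 = {b, d, g, h, k}  B2 = {b, d, h, j, k}  B3 = {b, d, g, h, i}  B4 = {b, d, f, g, i}  B5 = {b, d, e, f, i}  B6 = {c, d, g, h, k}  B7 = {a, b, d, e, i}
Tree: B1–B2, B1–B3, B3–B4, B4–B5, B1–B6, B5–B7
Every bag has size at most 5, so the width is 5 − 1 = 4 and tw(G) ≤ 4. Conversely, {c, d, g, h, k} is a clique of size 5, and the vertices of any clique must share a bag in every tree decomposition; so some bag has ≥ 5 vertices and tw(G) ≥ 4. Combining the bounds, tw(G) = 4.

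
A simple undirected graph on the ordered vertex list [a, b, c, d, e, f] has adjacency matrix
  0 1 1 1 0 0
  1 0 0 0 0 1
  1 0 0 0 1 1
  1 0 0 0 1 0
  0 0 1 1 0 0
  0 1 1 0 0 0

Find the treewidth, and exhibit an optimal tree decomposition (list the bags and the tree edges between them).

Each bag holds 3 vertices, so the decomposition has width 2, which upper-bounds the treewidth. Since b–f–c–a–b is a cycle in G, G is not acyclic. Forests are exactly the graphs of treewidth ≤ 1, so tw(G) ≥ 2. Combining the bounds, tw(G) = 2.

Treewidth 2.
One optimal decomposition is:
Bags: B1 = {a, b, f}  B2 = {a, c, f}  B3 = {a, c, d}  B4 = {c, d, e}
Tree: B1–B2, B2–B3, B3–B4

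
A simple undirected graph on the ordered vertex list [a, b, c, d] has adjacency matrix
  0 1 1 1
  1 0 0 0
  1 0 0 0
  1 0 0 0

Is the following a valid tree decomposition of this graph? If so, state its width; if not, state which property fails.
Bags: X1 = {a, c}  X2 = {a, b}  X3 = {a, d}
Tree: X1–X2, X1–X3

Yes; width 1.

Every vertex of G appears in some bag (union = {a, b, c, d}); every edge is covered by a bag; and for each vertex v the set of bags containing v is connected in the bag tree. The decomposition is therefore valid. The largest bag has 2 vertices, so the width is 1.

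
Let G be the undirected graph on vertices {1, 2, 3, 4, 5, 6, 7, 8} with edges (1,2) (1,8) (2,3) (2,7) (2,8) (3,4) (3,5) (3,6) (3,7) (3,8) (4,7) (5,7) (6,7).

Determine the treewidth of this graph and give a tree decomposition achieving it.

Every bag has size at most 3, so the width is 3 − 1 = 2 and tw(G) ≤ 2. Conversely, {1, 2, 8} is a clique of size 3, and the vertices of any clique must share a bag in every tree decomposition; so some bag has ≥ 3 vertices and tw(G) ≥ 2. Hence tw(G) = 2 exactly.

Treewidth 2.
One such decomposition:
Bags: B1 = {2, 3, 8}  B2 = {2, 3, 7}  B3 = {3, 4, 7}  B4 = {1, 2, 8}  B5 = {3, 5, 7}  B6 = {3, 6, 7}
Tree: B1–B2, B2–B3, B1–B4, B2–B5, B5–B6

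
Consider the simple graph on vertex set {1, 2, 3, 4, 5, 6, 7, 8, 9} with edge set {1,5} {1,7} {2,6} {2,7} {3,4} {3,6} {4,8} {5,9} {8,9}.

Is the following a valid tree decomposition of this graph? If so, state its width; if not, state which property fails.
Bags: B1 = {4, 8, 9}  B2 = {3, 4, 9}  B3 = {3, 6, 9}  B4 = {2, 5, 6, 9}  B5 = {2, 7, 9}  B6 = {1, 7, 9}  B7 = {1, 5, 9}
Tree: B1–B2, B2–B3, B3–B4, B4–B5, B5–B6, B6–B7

No — bags containing vertex 5 are not connected in the tree.

A tree decomposition must satisfy three properties: every vertex lies in some bag; for every edge, both endpoints lie together in some bag; and for every vertex, the bags containing it form a connected subtree. Here bags containing vertex 5 are not connected in the tree, so the decomposition is invalid.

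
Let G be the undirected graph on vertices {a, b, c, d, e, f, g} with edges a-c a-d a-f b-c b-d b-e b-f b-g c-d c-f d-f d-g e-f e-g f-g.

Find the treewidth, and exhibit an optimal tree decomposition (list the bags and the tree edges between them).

Each bag holds 4 vertices, so the decomposition has width 3, which upper-bounds the treewidth. On the other hand G contains the 4-clique {b, d, f, g}. A clique must lie in a single bag of any decomposition, so no decomposition can have width below 3. The upper and lower bounds meet at 3, so that is the treewidth.

Treewidth 3.
One such decomposition:
Bags: B1 = {a, c, d, f}  B2 = {b, c, d, f}  B3 = {b, d, f, g}  B4 = {b, e, f, g}
Tree: B1–B2, B2–B3, B3–B4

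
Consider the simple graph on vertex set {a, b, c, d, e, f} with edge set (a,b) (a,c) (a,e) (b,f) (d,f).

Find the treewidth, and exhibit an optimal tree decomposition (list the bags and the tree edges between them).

Every bag has size at most 2, so the width is 2 − 1 = 1 and tw(G) ≤ 1. Since G has at least one edge (e.g. d–f), it is not an edgeless graph, so tw(G) ≥ 1. Combining the bounds, tw(G) = 1.

Treewidth 1.
Bags: B1 = {d, f}  B2 = {b, f}  B3 = {a, b}  B4 = {a, e}  B5 = {a, c}
Tree: B1–B2, B2–B3, B3–B4, B4–B5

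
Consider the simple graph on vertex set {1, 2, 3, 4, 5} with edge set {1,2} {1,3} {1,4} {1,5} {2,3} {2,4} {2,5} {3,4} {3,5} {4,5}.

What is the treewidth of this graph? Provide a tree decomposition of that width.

Treewidth 4.
One such decomposition:
Bags: B1 = {1, 2, 3, 4, 5}
Tree: (single bag)

With just one bag of size 5, the width is 5 − 1 = 4, so tw(G) ≤ 4. Conversely, {1, 2, 3, 4, 5} is a clique of size 5, and the vertices of any clique must share a bag in every tree decomposition; so some bag has ≥ 5 vertices and tw(G) ≥ 4. Combining the bounds, tw(G) = 4.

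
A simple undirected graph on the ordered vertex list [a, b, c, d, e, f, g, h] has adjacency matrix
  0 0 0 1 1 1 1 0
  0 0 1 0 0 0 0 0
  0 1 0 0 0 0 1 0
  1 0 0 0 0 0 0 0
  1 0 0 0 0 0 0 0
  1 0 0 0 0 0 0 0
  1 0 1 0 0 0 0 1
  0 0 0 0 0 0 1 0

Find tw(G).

1

A width-1 tree decomposition is:
Bags: B1 = {a, g}  B2 = {c, g}  B3 = {g, h}  B4 = {a, e}  B5 = {b, c}  B6 = {a, d}  B7 = {a, f}
Tree: B1–B2, B2–B3, B1–B4, B2–B5, B4–B6, B1–B7
Each bag holds 2 vertices, so the decomposition has width 1, which upper-bounds the treewidth. Since G has at least one edge (e.g. g–a), it is not an edgeless graph, so tw(G) ≥ 1. Therefore the treewidth is 1.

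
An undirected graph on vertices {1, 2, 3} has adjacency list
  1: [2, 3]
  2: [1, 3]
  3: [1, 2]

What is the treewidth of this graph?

A width-2 tree decomposition is:
Bags: B1 = {1, 2, 3}
Tree: (single bag)
A single bag containing all 3 vertices is trivially a valid decomposition of width 2. For the lower bound, the 3 vertices {1, 2, 3} are pairwise adjacent, and any tree decomposition puts a clique entirely inside one bag — forcing width ≥ 2. Therefore the treewidth is 2.

2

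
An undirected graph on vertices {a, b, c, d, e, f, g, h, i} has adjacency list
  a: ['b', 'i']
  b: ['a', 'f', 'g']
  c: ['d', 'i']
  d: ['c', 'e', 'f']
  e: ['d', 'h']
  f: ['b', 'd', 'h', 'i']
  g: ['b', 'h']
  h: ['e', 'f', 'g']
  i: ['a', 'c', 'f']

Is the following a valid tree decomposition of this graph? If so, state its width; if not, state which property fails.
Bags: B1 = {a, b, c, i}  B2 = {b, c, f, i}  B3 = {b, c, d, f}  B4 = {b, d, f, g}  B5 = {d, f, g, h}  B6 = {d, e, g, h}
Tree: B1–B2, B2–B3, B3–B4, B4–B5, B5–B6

Checking the three conditions: (i) the bags cover all of {a, b, c, d, e, f, g, h, i}; (ii) for each edge, some bag contains both endpoints; (iii) the bags containing any fixed vertex form a subtree. All hold, so the decomposition is valid with width 4 − 1 = 3.

Yes; width 3.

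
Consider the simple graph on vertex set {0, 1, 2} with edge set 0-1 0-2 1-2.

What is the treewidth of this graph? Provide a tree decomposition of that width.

Treewidth 2.
Bags: B1 = {0, 1, 2}
Tree: (single bag)

With just one bag of size 3, the width is 3 − 1 = 2, so tw(G) ≤ 2. On the other hand G contains the 3-clique {0, 1, 2}. A clique must lie in a single bag of any decomposition, so no decomposition can have width below 2. Hence tw(G) = 2 exactly.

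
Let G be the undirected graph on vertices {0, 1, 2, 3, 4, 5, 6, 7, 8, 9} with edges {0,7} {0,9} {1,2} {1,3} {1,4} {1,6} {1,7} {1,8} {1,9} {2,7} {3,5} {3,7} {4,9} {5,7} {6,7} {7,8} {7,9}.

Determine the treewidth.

2

A width-2 tree decomposition is:
Bags: B1 = {1, 3, 7}  B2 = {1, 7, 8}  B3 = {1, 7, 9}  B4 = {1, 6, 7}  B5 = {1, 2, 7}  B6 = {3, 5, 7}  B7 = {1, 4, 9}  B8 = {0, 7, 9}
Tree: B1–B2, B2–B3, B1–B4, B1–B5, B1–B6, B3–B7, B3–B8
The largest bag has 3 vertices, giving width 2; this decomposition certifies tw(G) ≤ 2. For the lower bound, the 3 vertices {1, 4, 9} are pairwise adjacent, and any tree decomposition puts a clique entirely inside one bag — forcing width ≥ 2. Combining the bounds, tw(G) = 2.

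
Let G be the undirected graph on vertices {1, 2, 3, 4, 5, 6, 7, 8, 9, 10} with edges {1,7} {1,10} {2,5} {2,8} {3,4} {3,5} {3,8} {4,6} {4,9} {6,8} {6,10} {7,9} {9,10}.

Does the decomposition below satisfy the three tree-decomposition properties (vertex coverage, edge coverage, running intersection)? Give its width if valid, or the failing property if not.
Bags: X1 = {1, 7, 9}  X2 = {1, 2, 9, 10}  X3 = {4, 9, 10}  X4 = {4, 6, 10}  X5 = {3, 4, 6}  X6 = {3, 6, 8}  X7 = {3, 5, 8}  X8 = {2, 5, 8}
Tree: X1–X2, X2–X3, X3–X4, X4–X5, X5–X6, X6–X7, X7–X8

No — bags containing vertex 2 are not connected in the tree.

A tree decomposition must satisfy three properties: every vertex lies in some bag; for every edge, both endpoints lie together in some bag; and for every vertex, the bags containing it form a connected subtree. Here bags containing vertex 2 are not connected in the tree, so the decomposition is invalid.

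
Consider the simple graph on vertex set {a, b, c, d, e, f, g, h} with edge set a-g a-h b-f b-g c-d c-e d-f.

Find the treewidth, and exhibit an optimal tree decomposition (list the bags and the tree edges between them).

Treewidth 1.
Bags: B1 = {c, e}  B2 = {c, d}  B3 = {d, f}  B4 = {b, f}  B5 = {b, g}  B6 = {a, g}  B7 = {a, h}
Tree: B1–B2, B2–B3, B3–B4, B4–B5, B5–B6, B6–B7

Each bag holds 2 vertices, so the decomposition has width 1, which upper-bounds the treewidth. Since G has at least one edge (e.g. e–c), it is not an edgeless graph, so tw(G) ≥ 1. Hence tw(G) = 1 exactly.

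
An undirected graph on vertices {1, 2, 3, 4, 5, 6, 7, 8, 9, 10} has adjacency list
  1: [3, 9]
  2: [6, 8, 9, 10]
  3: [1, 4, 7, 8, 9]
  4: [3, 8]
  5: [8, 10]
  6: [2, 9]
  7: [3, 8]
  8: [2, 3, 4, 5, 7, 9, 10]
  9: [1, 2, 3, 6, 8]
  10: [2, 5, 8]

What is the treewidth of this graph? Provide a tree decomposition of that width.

Treewidth 2.
One optimal decomposition is:
Bags: B1 = {2, 8, 9}  B2 = {3, 8, 9}  B3 = {1, 3, 9}  B4 = {3, 7, 8}  B5 = {2, 8, 10}  B6 = {5, 8, 10}  B7 = {2, 6, 9}  B8 = {3, 4, 8}
Tree: B1–B2, B2–B3, B2–B4, B1–B5, B5–B6, B1–B7, B2–B8

Every bag has size at most 3, so the width is 3 − 1 = 2 and tw(G) ≤ 2. On the other hand G contains the 3-clique {2, 8, 10}. A clique must lie in a single bag of any decomposition, so no decomposition can have width below 2. Combining the bounds, tw(G) = 2.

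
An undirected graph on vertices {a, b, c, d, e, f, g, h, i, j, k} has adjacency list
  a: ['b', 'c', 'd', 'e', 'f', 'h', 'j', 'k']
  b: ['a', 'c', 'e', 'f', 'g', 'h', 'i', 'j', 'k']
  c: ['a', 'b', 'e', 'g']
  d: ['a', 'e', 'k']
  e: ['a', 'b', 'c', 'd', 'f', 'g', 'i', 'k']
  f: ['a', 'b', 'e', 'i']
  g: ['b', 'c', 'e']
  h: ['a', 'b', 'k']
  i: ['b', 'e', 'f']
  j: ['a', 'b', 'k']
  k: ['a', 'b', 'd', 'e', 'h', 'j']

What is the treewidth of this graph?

A width-3 tree decomposition is:
Bags: B1 = {a, b, e, f}  B2 = {b, e, f, i}  B3 = {a, b, e, k}  B4 = {a, b, j, k}  B5 = {a, b, c, e}  B6 = {a, b, h, k}  B7 = {b, c, e, g}  B8 = {a, d, e, k}
Tree: B1–B2, B1–B3, B3–B4, B1–B5, B3–B6, B5–B7, B3–B8
Each bag holds 4 vertices, so the decomposition has width 3, which upper-bounds the treewidth. Conversely, {a, d, e, k} is a clique of size 4, and the vertices of any clique must share a bag in every tree decomposition; so some bag has ≥ 4 vertices and tw(G) ≥ 3. Hence tw(G) = 3 exactly.

3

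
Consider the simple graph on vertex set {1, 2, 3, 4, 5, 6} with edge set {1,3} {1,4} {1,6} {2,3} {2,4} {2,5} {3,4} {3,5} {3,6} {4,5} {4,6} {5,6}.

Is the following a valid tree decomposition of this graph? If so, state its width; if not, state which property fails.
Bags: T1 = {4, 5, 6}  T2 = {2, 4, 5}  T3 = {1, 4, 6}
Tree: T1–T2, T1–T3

No — vertex 3 appears in no bag.

A tree decomposition must satisfy three properties: every vertex lies in some bag; for every edge, both endpoints lie together in some bag; and for every vertex, the bags containing it form a connected subtree. Here vertex 3 appears in no bag, so the decomposition is invalid.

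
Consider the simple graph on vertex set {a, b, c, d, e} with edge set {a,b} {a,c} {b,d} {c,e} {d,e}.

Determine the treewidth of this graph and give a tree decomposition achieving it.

The largest bag has 3 vertices, giving width 2; this decomposition certifies tw(G) ≤ 2. For the lower bound, G contains the cycle d–b–a–c–e–d, so G is not a forest; only forests have treewidth ≤ 1, hence tw(G) ≥ 2. The upper and lower bounds meet at 2, so that is the treewidth.

Treewidth 2.
One such decomposition:
Bags: B1 = {a, b, d}  B2 = {a, c, d}  B3 = {c, d, e}
Tree: B1–B2, B2–B3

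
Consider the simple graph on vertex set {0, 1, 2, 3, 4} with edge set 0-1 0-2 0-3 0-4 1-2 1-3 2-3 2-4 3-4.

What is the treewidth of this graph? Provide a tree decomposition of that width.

Every bag has size at most 4, so the width is 4 − 1 = 3 and tw(G) ≤ 3. Conversely, {0, 1, 2, 3} is a clique of size 4, and the vertices of any clique must share a bag in every tree decomposition; so some bag has ≥ 4 vertices and tw(G) ≥ 3. Combining the bounds, tw(G) = 3.

Treewidth 3.
One optimal decomposition is:
Bags: B1 = {0, 2, 3, 4}  B2 = {0, 1, 2, 3}
Tree: B1–B2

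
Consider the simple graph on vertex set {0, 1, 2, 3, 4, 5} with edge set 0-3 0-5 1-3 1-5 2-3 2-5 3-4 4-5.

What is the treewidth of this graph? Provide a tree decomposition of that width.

Every bag has size at most 3, so the width is 3 − 1 = 2 and tw(G) ≤ 2. Since 3–2–5–4–3 is a cycle in G, G is not acyclic. Forests are exactly the graphs of treewidth ≤ 1, so tw(G) ≥ 2. Therefore the treewidth is 2.

Treewidth 2.
One optimal decomposition is:
Bags: B1 = {2, 3, 5}  B2 = {3, 4, 5}  B3 = {0, 3, 5}  B4 = {1, 3, 5}
Tree: B1–B2, B2–B3, B3–B4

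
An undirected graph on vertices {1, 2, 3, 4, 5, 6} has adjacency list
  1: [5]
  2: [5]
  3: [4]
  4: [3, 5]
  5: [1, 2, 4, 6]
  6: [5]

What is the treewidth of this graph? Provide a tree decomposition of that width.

Treewidth 1.
One such decomposition:
Bags: B1 = {3, 4}  B2 = {4, 5}  B3 = {5, 6}  B4 = {2, 5}  B5 = {1, 5}
Tree: B1–B2, B2–B3, B2–B4, B2–B5

Each bag holds 2 vertices, so the decomposition has width 1, which upper-bounds the treewidth. Any graph with an edge has treewidth ≥ 1, and G has the edge 3–4. Hence tw(G) = 1 exactly.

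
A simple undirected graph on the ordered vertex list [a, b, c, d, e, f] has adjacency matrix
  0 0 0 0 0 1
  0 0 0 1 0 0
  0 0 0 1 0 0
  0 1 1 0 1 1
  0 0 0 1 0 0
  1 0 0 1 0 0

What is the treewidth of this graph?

1

A width-1 tree decomposition is:
Bags: B1 = {d, e}  B2 = {b, d}  B3 = {d, f}  B4 = {c, d}  B5 = {a, f}
Tree: B1–B2, B2–B3, B2–B4, B3–B5
Every bag has size at most 2, so the width is 2 − 1 = 1 and tw(G) ≤ 1. G has an edge, so its treewidth is at least 1. Hence tw(G) = 1 exactly.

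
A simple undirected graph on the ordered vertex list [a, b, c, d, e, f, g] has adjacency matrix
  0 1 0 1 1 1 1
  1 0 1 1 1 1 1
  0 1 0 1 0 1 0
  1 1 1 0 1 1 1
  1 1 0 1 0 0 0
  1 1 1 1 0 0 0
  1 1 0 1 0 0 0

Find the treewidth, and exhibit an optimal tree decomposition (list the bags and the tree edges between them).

Treewidth 3.
One optimal decomposition is:
Bags: B1 = {b, c, d, f}  B2 = {a, b, d, f}  B3 = {a, b, d, g}  B4 = {a, b, d, e}
Tree: B1–B2, B2–B3, B3–B4

Every bag has size at most 4, so the width is 4 − 1 = 3 and tw(G) ≤ 3. For the lower bound, the 4 vertices {b, c, d, f} are pairwise adjacent, and any tree decomposition puts a clique entirely inside one bag — forcing width ≥ 3. Combining the bounds, tw(G) = 3.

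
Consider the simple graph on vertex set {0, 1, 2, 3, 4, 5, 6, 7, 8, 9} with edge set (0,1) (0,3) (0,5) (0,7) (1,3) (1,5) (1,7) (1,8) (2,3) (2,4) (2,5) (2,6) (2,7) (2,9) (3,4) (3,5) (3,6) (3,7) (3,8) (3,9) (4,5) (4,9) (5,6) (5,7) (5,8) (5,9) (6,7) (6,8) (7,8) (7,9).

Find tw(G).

4

A width-4 tree decomposition is:
Bags: B1 = {2, 3, 5, 6, 7}  B2 = {3, 5, 6, 7, 8}  B3 = {1, 3, 5, 7, 8}  B4 = {2, 3, 5, 7, 9}  B5 = {2, 3, 4, 5, 9}  B6 = {0, 1, 3, 5, 7}
Tree: B1–B2, B2–B3, B1–B4, B4–B5, B3–B6
The largest bag has 5 vertices, giving width 4; this decomposition certifies tw(G) ≤ 4. Conversely, {2, 3, 4, 5, 9} is a clique of size 5, and the vertices of any clique must share a bag in every tree decomposition; so some bag has ≥ 5 vertices and tw(G) ≥ 4. Therefore the treewidth is 4.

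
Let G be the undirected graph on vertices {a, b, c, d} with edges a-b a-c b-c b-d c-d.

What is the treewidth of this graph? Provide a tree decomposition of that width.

Treewidth 2.
One optimal decomposition is:
Bags: B1 = {b, c, d}  B2 = {a, b, c}
Tree: B1–B2

Every bag has size at most 3, so the width is 3 − 1 = 2 and tw(G) ≤ 2. Conversely, {b, c, d} is a clique of size 3, and the vertices of any clique must share a bag in every tree decomposition; so some bag has ≥ 3 vertices and tw(G) ≥ 2. Hence tw(G) = 2 exactly.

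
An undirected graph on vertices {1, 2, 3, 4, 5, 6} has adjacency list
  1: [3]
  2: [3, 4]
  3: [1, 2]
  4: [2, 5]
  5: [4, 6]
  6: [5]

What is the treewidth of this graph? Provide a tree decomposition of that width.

Every bag has size at most 2, so the width is 2 − 1 = 1 and tw(G) ≤ 1. Any graph with an edge has treewidth ≥ 1, and G has the edge 1–3. The upper and lower bounds meet at 1, so that is the treewidth.

Treewidth 1.
Bags: B1 = {1, 3}  B2 = {2, 3}  B3 = {2, 4}  B4 = {4, 5}  B5 = {5, 6}
Tree: B1–B2, B2–B3, B3–B4, B4–B5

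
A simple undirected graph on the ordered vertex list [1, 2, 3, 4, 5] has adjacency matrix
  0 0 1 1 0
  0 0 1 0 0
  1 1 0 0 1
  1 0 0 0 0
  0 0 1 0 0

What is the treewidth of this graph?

A width-1 tree decomposition is:
Bags: B1 = {1, 4}  B2 = {1, 3}  B3 = {3, 5}  B4 = {2, 3}
Tree: B1–B2, B2–B3, B3–B4
The largest bag has 2 vertices, giving width 1; this decomposition certifies tw(G) ≤ 1. G has an edge, so its treewidth is at least 1. Hence tw(G) = 1 exactly.

1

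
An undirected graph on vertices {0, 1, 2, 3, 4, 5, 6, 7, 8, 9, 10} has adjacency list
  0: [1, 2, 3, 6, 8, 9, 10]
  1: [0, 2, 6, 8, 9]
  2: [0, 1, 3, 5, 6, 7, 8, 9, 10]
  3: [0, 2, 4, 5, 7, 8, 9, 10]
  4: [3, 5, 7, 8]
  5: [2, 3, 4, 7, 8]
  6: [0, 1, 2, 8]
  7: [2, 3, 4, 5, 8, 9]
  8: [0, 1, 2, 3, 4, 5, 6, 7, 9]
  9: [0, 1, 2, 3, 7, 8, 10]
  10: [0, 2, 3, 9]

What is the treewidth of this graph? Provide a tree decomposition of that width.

Treewidth 4.
One such decomposition:
Bags: B1 = {2, 3, 7, 8, 9}  B2 = {2, 3, 5, 7, 8}  B3 = {0, 2, 3, 8, 9}  B4 = {0, 2, 3, 9, 10}  B5 = {0, 1, 2, 8, 9}  B6 = {0, 1, 2, 6, 8}  B7 = {3, 4, 5, 7, 8}
Tree: B1–B2, B1–B3, B3–B4, B3–B5, B5–B6, B2–B7

The largest bag has 5 vertices, giving width 4; this decomposition certifies tw(G) ≤ 4. For the lower bound, the 5 vertices {0, 1, 2, 8, 9} are pairwise adjacent, and any tree decomposition puts a clique entirely inside one bag — forcing width ≥ 4. Therefore the treewidth is 4.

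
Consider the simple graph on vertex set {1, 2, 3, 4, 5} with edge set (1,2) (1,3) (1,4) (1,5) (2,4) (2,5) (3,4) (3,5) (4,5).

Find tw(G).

3

A width-3 tree decomposition is:
Bags: B1 = {1, 3, 4, 5}  B2 = {1, 2, 4, 5}
Tree: B1–B2
Every bag has size at most 4, so the width is 4 − 1 = 3 and tw(G) ≤ 3. On the other hand G contains the 4-clique {1, 2, 4, 5}. A clique must lie in a single bag of any decomposition, so no decomposition can have width below 3. Therefore the treewidth is 3.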